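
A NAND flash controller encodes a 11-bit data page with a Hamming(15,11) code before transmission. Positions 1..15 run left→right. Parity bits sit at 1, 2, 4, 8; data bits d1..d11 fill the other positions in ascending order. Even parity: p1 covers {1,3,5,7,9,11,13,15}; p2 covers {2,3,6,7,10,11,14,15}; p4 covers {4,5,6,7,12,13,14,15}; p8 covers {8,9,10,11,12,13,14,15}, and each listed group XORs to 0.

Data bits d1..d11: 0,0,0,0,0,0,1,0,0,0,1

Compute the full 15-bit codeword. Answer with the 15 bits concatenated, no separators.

000100000010001

Place data at non-parity positions: p1 p2 0 p4 0 0 0 p8 0 0 1 0 0 0 1
p1 (pos 1,3,5,7,9,11,13,15): XOR of data positions = 0⊕0⊕0⊕0⊕1⊕0⊕1 = 0
p2 (pos 2,3,6,7,10,11,14,15): XOR of data positions = 0⊕0⊕0⊕0⊕1⊕0⊕1 = 0
p4 (pos 4,5,6,7,12,13,14,15): XOR of data positions = 0⊕0⊕0⊕0⊕0⊕0⊕1 = 1
p8 (pos 8,9,10,11,12,13,14,15): XOR of data positions = 0⊕0⊕1⊕0⊕0⊕0⊕1 = 0
Codeword: 000100000010001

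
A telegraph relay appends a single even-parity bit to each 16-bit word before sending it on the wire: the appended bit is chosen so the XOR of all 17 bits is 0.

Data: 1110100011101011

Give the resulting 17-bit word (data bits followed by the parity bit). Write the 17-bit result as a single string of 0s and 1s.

11101000111010110

XOR of the 16 data bits: 1⊕1⊕1⊕0⊕1⊕0⊕0⊕0⊕1⊕1⊕1⊕0⊕1⊕0⊕1⊕1 = 0
Parity bit = 0 (so all 17 bits XOR to 0).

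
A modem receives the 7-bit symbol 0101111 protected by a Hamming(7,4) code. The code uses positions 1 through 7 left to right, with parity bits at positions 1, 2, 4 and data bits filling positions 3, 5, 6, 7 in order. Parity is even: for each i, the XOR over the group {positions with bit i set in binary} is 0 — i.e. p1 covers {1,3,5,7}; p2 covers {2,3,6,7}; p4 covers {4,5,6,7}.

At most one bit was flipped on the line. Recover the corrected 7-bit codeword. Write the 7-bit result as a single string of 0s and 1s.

0001111

s1 (pos 1,3,5,7): 0⊕0⊕1⊕1 = 0
s2 (pos 2,3,6,7): 1⊕0⊕1⊕1 = 1
s4 (pos 4,5,6,7): 1⊕1⊕1⊕1 = 0
Syndrome s4…s1 = 010 → error at position 2.
Flip position 2: 0101111 → 0001111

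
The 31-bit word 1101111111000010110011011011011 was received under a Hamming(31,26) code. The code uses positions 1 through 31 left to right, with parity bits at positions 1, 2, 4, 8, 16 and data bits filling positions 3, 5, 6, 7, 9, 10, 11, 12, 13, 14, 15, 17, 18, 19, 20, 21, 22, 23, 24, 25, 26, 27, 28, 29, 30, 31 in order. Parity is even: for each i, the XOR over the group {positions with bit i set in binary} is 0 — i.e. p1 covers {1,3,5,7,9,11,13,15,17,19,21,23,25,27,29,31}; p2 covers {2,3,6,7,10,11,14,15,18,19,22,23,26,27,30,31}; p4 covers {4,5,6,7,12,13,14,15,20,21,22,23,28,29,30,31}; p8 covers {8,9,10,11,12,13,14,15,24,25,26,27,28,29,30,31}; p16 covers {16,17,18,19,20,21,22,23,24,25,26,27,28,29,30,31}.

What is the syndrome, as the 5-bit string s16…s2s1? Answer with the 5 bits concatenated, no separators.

s1 (pos 1,3,5,7,9,11,13,15,17,19,21,23,25,27,29,31): 1⊕0⊕1⊕1⊕1⊕0⊕0⊕1⊕1⊕0⊕1⊕0⊕1⊕1⊕0⊕1 = 0
s2 (pos 2,3,6,7,10,11,14,15,18,19,22,23,26,27,30,31): 1⊕0⊕1⊕1⊕1⊕0⊕0⊕1⊕1⊕0⊕1⊕0⊕0⊕1⊕1⊕1 = 0
s4 (pos 4,5,6,7,12,13,14,15,20,21,22,23,28,29,30,31): 1⊕1⊕1⊕1⊕0⊕0⊕0⊕1⊕0⊕1⊕1⊕0⊕1⊕0⊕1⊕1 = 0
s8 (pos 8,9,10,11,12,13,14,15,24,25,26,27,28,29,30,31): 1⊕1⊕1⊕0⊕0⊕0⊕0⊕1⊕1⊕1⊕0⊕1⊕1⊕0⊕1⊕1 = 0
s16 (pos 16,17,18,19,20,21,22,23,24,25,26,27,28,29,30,31): 0⊕1⊕1⊕0⊕0⊕1⊕1⊕0⊕1⊕1⊕0⊕1⊕1⊕0⊕1⊕1 = 0
Syndrome s16…s1 = 00000 → no error.

00000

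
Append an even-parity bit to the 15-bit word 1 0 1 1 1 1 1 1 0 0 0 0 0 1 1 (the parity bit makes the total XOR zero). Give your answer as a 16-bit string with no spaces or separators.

1011111100000111

XOR of the 15 data bits: 1⊕0⊕1⊕1⊕1⊕1⊕1⊕1⊕0⊕0⊕0⊕0⊕0⊕1⊕1 = 1
Parity bit = 1 (so all 16 bits XOR to 0).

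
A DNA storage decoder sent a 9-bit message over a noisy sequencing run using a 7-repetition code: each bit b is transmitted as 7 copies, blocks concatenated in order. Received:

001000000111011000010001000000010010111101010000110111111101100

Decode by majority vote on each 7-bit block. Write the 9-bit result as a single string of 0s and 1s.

010001011

Block 1 (0010000): 1 one → 0
Block 2 (0011101): 4 ones → 1
Block 3 (1000010): 2 ones → 0
Block 4 (0010000): 1 one → 0
Block 5 (0001001): 2 ones → 0
Block 6 (0111101): 5 ones → 1
Block 7 (0100001): 2 ones → 0
Block 8 (1011111): 6 ones → 1
Block 9 (1101100): 4 ones → 1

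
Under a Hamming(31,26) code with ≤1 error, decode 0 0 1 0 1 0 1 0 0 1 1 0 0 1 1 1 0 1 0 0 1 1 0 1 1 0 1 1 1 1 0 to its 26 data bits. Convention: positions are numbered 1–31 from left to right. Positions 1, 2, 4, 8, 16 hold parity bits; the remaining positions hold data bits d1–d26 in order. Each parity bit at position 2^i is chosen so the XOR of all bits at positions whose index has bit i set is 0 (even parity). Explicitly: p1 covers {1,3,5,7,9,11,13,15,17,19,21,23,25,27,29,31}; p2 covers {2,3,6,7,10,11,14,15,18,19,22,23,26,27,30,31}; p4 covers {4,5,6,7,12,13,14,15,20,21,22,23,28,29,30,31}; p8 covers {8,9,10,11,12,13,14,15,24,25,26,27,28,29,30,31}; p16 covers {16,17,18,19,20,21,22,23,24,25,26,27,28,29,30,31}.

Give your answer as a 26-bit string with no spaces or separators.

10010110011010011011011110

s1 (pos 1,3,5,7,9,11,13,15,17,19,21,23,25,27,29,31): 0⊕1⊕1⊕1⊕0⊕1⊕0⊕1⊕0⊕0⊕1⊕0⊕1⊕1⊕1⊕0 = 1
s2 (pos 2,3,6,7,10,11,14,15,18,19,22,23,26,27,30,31): 0⊕1⊕0⊕1⊕1⊕1⊕1⊕1⊕1⊕0⊕1⊕0⊕0⊕1⊕1⊕0 = 0
s4 (pos 4,5,6,7,12,13,14,15,20,21,22,23,28,29,30,31): 0⊕1⊕0⊕1⊕0⊕0⊕1⊕1⊕0⊕1⊕1⊕0⊕1⊕1⊕1⊕0 = 1
s8 (pos 8,9,10,11,12,13,14,15,24,25,26,27,28,29,30,31): 0⊕0⊕1⊕1⊕0⊕0⊕1⊕1⊕1⊕1⊕0⊕1⊕1⊕1⊕1⊕0 = 0
s16 (pos 16,17,18,19,20,21,22,23,24,25,26,27,28,29,30,31): 1⊕0⊕1⊕0⊕0⊕1⊕1⊕0⊕1⊕1⊕0⊕1⊕1⊕1⊕1⊕0 = 0
Syndrome s16…s1 = 00101 → error at position 5.
Flip position 5: 0010101001100111010011011011110 → 0010001001100111010011011011110
Read data bits from positions 3,5,6,7,9,10,11,12,13,14,15,17,18,19,20,21,22,23,24,25,26,27,28,29,30,31: 10010110011010011011011110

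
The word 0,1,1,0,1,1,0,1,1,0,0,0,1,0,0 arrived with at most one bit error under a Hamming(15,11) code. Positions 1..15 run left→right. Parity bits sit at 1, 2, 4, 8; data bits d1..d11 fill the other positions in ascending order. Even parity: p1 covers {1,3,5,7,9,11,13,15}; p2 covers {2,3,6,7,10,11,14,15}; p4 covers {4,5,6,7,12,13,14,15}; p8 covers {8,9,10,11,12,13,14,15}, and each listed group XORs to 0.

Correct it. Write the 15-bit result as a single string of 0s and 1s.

s1 (pos 1,3,5,7,9,11,13,15): 0⊕1⊕1⊕0⊕1⊕0⊕1⊕0 = 0
s2 (pos 2,3,6,7,10,11,14,15): 1⊕1⊕1⊕0⊕0⊕0⊕0⊕0 = 1
s4 (pos 4,5,6,7,12,13,14,15): 0⊕1⊕1⊕0⊕0⊕1⊕0⊕0 = 1
s8 (pos 8,9,10,11,12,13,14,15): 1⊕1⊕0⊕0⊕0⊕1⊕0⊕0 = 1
Syndrome s8…s1 = 1110 → error at position 14.
Flip position 14: 011011011000100 → 011011011000110

011011011000110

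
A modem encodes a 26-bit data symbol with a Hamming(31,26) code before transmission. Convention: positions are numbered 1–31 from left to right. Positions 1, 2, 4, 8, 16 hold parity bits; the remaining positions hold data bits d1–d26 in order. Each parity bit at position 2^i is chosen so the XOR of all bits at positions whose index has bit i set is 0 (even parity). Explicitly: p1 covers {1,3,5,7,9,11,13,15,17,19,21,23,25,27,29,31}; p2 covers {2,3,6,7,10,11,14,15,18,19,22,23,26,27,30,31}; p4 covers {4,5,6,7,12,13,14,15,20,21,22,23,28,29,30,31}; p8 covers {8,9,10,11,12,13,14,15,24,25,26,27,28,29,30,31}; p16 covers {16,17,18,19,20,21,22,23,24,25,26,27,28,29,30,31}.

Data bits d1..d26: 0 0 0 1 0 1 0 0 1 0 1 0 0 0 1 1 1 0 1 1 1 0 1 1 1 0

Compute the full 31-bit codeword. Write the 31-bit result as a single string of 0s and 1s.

Place data at non-parity positions: p1 p2 0 p4 0 0 1 p8 0 1 0 0 1 0 1 p16 0 0 0 1 1 1 0 1 1 1 0 1 1 1 0
p1 (pos 1,3,5,7,9,11,13,15,17,19,21,23,25,27,29,31): XOR of data positions = 0⊕0⊕1⊕0⊕0⊕1⊕1⊕0⊕0⊕1⊕0⊕1⊕0⊕1⊕0 = 0
p2 (pos 2,3,6,7,10,11,14,15,18,19,22,23,26,27,30,31): XOR of data positions = 0⊕0⊕1⊕1⊕0⊕0⊕1⊕0⊕0⊕1⊕0⊕1⊕0⊕1⊕0 = 0
p4 (pos 4,5,6,7,12,13,14,15,20,21,22,23,28,29,30,31): XOR of data positions = 0⊕0⊕1⊕0⊕1⊕0⊕1⊕1⊕1⊕1⊕0⊕1⊕1⊕1⊕0 = 1
p8 (pos 8,9,10,11,12,13,14,15,24,25,26,27,28,29,30,31): XOR of data positions = 0⊕1⊕0⊕0⊕1⊕0⊕1⊕1⊕1⊕1⊕0⊕1⊕1⊕1⊕0 = 1
p16 (pos 16,17,18,19,20,21,22,23,24,25,26,27,28,29,30,31): XOR of data positions = 0⊕0⊕0⊕1⊕1⊕1⊕0⊕1⊕1⊕1⊕0⊕1⊕1⊕1⊕0 = 1
Codeword: 0001001101001011000111011101110

0001001101001011000111011101110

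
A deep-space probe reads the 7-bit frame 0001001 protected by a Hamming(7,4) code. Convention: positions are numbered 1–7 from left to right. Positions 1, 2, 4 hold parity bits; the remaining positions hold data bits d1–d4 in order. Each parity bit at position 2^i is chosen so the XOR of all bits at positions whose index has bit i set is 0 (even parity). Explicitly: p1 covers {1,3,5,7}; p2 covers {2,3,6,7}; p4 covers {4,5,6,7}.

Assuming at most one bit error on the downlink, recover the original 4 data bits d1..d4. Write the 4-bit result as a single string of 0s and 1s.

1001

s1 (pos 1,3,5,7): 0⊕0⊕0⊕1 = 1
s2 (pos 2,3,6,7): 0⊕0⊕0⊕1 = 1
s4 (pos 4,5,6,7): 1⊕0⊕0⊕1 = 0
Syndrome s4…s1 = 011 → error at position 3.
Flip position 3: 0001001 → 0011001
Read data bits from positions 3,5,6,7: 1001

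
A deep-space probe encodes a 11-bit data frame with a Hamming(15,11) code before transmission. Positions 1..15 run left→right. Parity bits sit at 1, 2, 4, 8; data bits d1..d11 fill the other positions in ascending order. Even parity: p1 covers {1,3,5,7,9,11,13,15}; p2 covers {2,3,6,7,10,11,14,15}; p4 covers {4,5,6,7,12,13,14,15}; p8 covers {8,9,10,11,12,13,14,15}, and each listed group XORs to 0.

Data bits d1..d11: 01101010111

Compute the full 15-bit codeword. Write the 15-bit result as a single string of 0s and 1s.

100111011010111

Place data at non-parity positions: p1 p2 0 p4 1 1 0 p8 1 0 1 0 1 1 1
p1 (pos 1,3,5,7,9,11,13,15): XOR of data positions = 0⊕1⊕0⊕1⊕1⊕1⊕1 = 1
p2 (pos 2,3,6,7,10,11,14,15): XOR of data positions = 0⊕1⊕0⊕0⊕1⊕1⊕1 = 0
p4 (pos 4,5,6,7,12,13,14,15): XOR of data positions = 1⊕1⊕0⊕0⊕1⊕1⊕1 = 1
p8 (pos 8,9,10,11,12,13,14,15): XOR of data positions = 1⊕0⊕1⊕0⊕1⊕1⊕1 = 1
Codeword: 100111011010111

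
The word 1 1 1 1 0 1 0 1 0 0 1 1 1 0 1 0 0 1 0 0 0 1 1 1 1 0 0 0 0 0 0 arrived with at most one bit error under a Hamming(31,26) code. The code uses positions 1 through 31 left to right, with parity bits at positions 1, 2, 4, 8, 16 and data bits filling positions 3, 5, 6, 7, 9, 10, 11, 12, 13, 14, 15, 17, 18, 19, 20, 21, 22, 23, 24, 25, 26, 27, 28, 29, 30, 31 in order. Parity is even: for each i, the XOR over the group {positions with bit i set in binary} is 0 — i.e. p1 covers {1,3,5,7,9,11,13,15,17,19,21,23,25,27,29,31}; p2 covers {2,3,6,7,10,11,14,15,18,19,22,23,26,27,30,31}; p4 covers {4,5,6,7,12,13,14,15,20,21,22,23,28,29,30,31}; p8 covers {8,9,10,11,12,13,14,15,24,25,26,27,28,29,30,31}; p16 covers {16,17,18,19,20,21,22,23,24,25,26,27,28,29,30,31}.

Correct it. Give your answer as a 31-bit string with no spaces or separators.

1111010100111010010001111000100

s1 (pos 1,3,5,7,9,11,13,15,17,19,21,23,25,27,29,31): 1⊕1⊕0⊕0⊕0⊕1⊕1⊕1⊕0⊕0⊕0⊕1⊕1⊕0⊕0⊕0 = 1
s2 (pos 2,3,6,7,10,11,14,15,18,19,22,23,26,27,30,31): 1⊕1⊕1⊕0⊕0⊕1⊕0⊕1⊕1⊕0⊕1⊕1⊕0⊕0⊕0⊕0 = 0
s4 (pos 4,5,6,7,12,13,14,15,20,21,22,23,28,29,30,31): 1⊕0⊕1⊕0⊕1⊕1⊕0⊕1⊕0⊕0⊕1⊕1⊕0⊕0⊕0⊕0 = 1
s8 (pos 8,9,10,11,12,13,14,15,24,25,26,27,28,29,30,31): 1⊕0⊕0⊕1⊕1⊕1⊕0⊕1⊕1⊕1⊕0⊕0⊕0⊕0⊕0⊕0 = 1
s16 (pos 16,17,18,19,20,21,22,23,24,25,26,27,28,29,30,31): 0⊕0⊕1⊕0⊕0⊕0⊕1⊕1⊕1⊕1⊕0⊕0⊕0⊕0⊕0⊕0 = 1
Syndrome s16…s1 = 11101 → error at position 29.
Flip position 29: 1111010100111010010001111000000 → 1111010100111010010001111000100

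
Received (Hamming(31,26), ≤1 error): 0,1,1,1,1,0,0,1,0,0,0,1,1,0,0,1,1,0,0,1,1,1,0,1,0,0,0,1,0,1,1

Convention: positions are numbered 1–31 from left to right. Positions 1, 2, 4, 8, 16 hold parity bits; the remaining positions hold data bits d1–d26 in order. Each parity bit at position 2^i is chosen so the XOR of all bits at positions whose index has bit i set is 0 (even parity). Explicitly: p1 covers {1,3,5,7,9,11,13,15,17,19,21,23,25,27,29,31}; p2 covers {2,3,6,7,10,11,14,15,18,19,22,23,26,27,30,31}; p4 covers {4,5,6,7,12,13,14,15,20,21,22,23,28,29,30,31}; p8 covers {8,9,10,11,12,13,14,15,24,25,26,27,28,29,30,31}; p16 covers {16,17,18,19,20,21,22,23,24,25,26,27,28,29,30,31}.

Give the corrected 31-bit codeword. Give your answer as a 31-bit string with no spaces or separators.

s1 (pos 1,3,5,7,9,11,13,15,17,19,21,23,25,27,29,31): 0⊕1⊕1⊕0⊕0⊕0⊕1⊕0⊕1⊕0⊕1⊕0⊕0⊕0⊕0⊕1 = 0
s2 (pos 2,3,6,7,10,11,14,15,18,19,22,23,26,27,30,31): 1⊕1⊕0⊕0⊕0⊕0⊕0⊕0⊕0⊕0⊕1⊕0⊕0⊕0⊕1⊕1 = 1
s4 (pos 4,5,6,7,12,13,14,15,20,21,22,23,28,29,30,31): 1⊕1⊕0⊕0⊕1⊕1⊕0⊕0⊕1⊕1⊕1⊕0⊕1⊕0⊕1⊕1 = 0
s8 (pos 8,9,10,11,12,13,14,15,24,25,26,27,28,29,30,31): 1⊕0⊕0⊕0⊕1⊕1⊕0⊕0⊕1⊕0⊕0⊕0⊕1⊕0⊕1⊕1 = 1
s16 (pos 16,17,18,19,20,21,22,23,24,25,26,27,28,29,30,31): 1⊕1⊕0⊕0⊕1⊕1⊕1⊕0⊕1⊕0⊕0⊕0⊕1⊕0⊕1⊕1 = 1
Syndrome s16…s1 = 11010 → error at position 26.
Flip position 26: 0111100100011001100111010001011 → 0111100100011001100111010101011

0111100100011001100111010101011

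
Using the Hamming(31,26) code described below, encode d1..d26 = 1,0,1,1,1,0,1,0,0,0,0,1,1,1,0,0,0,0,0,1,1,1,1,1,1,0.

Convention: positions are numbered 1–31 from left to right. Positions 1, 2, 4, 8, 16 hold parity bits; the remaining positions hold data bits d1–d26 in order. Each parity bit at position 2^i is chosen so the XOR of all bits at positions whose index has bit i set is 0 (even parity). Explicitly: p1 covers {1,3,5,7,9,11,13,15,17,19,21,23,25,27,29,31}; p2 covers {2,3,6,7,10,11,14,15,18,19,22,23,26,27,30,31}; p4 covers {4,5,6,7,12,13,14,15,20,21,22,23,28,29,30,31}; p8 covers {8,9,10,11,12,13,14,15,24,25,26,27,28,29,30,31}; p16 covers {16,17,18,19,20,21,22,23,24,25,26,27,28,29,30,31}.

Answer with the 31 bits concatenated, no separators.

Place data at non-parity positions: p1 p2 1 p4 0 1 1 p8 1 0 1 0 0 0 0 p16 1 1 1 0 0 0 0 0 1 1 1 1 1 1 0
p1 (pos 1,3,5,7,9,11,13,15,17,19,21,23,25,27,29,31): XOR of data positions = 1⊕0⊕1⊕1⊕1⊕0⊕0⊕1⊕1⊕0⊕0⊕1⊕1⊕1⊕0 = 1
p2 (pos 2,3,6,7,10,11,14,15,18,19,22,23,26,27,30,31): XOR of data positions = 1⊕1⊕1⊕0⊕1⊕0⊕0⊕1⊕1⊕0⊕0⊕1⊕1⊕1⊕0 = 1
p4 (pos 4,5,6,7,12,13,14,15,20,21,22,23,28,29,30,31): XOR of data positions = 0⊕1⊕1⊕0⊕0⊕0⊕0⊕0⊕0⊕0⊕0⊕1⊕1⊕1⊕0 = 1
p8 (pos 8,9,10,11,12,13,14,15,24,25,26,27,28,29,30,31): XOR of data positions = 1⊕0⊕1⊕0⊕0⊕0⊕0⊕0⊕1⊕1⊕1⊕1⊕1⊕1⊕0 = 0
p16 (pos 16,17,18,19,20,21,22,23,24,25,26,27,28,29,30,31): XOR of data positions = 1⊕1⊕1⊕0⊕0⊕0⊕0⊕0⊕1⊕1⊕1⊕1⊕1⊕1⊕0 = 1
Codeword: 1111011010100001111000001111110

1111011010100001111000001111110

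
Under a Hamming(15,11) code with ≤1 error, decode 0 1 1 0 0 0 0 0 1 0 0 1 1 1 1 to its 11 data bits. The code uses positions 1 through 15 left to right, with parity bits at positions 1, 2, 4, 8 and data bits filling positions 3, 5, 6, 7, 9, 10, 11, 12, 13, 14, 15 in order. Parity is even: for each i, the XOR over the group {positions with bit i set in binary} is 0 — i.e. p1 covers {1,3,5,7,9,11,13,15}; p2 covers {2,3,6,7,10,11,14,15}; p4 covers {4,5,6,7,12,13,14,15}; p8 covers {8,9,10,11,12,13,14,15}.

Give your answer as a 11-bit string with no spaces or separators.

10001001111

s1 (pos 1,3,5,7,9,11,13,15): 0⊕1⊕0⊕0⊕1⊕0⊕1⊕1 = 0
s2 (pos 2,3,6,7,10,11,14,15): 1⊕1⊕0⊕0⊕0⊕0⊕1⊕1 = 0
s4 (pos 4,5,6,7,12,13,14,15): 0⊕0⊕0⊕0⊕1⊕1⊕1⊕1 = 0
s8 (pos 8,9,10,11,12,13,14,15): 0⊕1⊕0⊕0⊕1⊕1⊕1⊕1 = 1
Syndrome s8…s1 = 1000 → error at position 8.
Flip position 8: 011000001001111 → 011000011001111
Read data bits from positions 3,5,6,7,9,10,11,12,13,14,15: 10001001111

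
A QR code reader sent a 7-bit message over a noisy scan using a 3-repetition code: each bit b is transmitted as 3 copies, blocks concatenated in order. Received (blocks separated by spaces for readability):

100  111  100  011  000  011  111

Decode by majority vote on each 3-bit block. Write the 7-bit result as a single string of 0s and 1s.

0101011

Block 1 (100): 1 one → 0
Block 2 (111): 3 ones → 1
Block 3 (100): 1 one → 0
Block 4 (011): 2 ones → 1
Block 5 (000): 0 ones → 0
Block 6 (011): 2 ones → 1
Block 7 (111): 3 ones → 1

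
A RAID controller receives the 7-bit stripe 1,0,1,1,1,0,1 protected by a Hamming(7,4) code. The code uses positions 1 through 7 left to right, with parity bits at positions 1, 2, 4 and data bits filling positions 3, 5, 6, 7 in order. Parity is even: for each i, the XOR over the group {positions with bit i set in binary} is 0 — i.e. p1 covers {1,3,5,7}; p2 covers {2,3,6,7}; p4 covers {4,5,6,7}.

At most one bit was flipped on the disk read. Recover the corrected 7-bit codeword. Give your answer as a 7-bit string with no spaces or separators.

s1 (pos 1,3,5,7): 1⊕1⊕1⊕1 = 0
s2 (pos 2,3,6,7): 0⊕1⊕0⊕1 = 0
s4 (pos 4,5,6,7): 1⊕1⊕0⊕1 = 1
Syndrome s4…s1 = 100 → error at position 4.
Flip position 4: 1011101 → 1010101

1010101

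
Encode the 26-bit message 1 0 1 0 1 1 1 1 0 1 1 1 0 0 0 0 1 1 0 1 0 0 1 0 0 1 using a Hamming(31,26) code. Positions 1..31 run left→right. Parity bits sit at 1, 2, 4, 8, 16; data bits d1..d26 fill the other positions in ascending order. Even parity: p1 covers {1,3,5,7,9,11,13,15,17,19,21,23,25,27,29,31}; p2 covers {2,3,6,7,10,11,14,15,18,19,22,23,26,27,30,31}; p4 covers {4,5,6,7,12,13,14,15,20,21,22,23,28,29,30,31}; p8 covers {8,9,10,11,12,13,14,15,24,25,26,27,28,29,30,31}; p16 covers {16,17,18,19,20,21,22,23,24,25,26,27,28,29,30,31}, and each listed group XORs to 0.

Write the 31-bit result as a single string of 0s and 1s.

Place data at non-parity positions: p1 p2 1 p4 0 1 0 p8 1 1 1 1 0 1 1 p16 1 0 0 0 0 1 1 0 1 0 0 1 0 0 1
p1 (pos 1,3,5,7,9,11,13,15,17,19,21,23,25,27,29,31): XOR of data positions = 1⊕0⊕0⊕1⊕1⊕0⊕1⊕1⊕0⊕0⊕1⊕1⊕0⊕0⊕1 = 0
p2 (pos 2,3,6,7,10,11,14,15,18,19,22,23,26,27,30,31): XOR of data positions = 1⊕1⊕0⊕1⊕1⊕1⊕1⊕0⊕0⊕1⊕1⊕0⊕0⊕0⊕1 = 1
p4 (pos 4,5,6,7,12,13,14,15,20,21,22,23,28,29,30,31): XOR of data positions = 0⊕1⊕0⊕1⊕0⊕1⊕1⊕0⊕0⊕1⊕1⊕1⊕0⊕0⊕1 = 0
p8 (pos 8,9,10,11,12,13,14,15,24,25,26,27,28,29,30,31): XOR of data positions = 1⊕1⊕1⊕1⊕0⊕1⊕1⊕0⊕1⊕0⊕0⊕1⊕0⊕0⊕1 = 1
p16 (pos 16,17,18,19,20,21,22,23,24,25,26,27,28,29,30,31): XOR of data positions = 1⊕0⊕0⊕0⊕0⊕1⊕1⊕0⊕1⊕0⊕0⊕1⊕0⊕0⊕1 = 0
Codeword: 0110010111110110100001101001001

0110010111110110100001101001001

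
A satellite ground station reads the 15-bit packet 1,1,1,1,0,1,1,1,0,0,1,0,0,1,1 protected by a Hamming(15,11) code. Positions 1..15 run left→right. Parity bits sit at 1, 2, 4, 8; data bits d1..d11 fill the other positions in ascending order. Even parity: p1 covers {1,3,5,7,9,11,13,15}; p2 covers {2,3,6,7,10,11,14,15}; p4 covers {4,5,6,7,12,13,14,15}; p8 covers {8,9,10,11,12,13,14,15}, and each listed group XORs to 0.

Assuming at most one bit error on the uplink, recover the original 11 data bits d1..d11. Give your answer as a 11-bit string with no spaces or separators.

10100010011

s1 (pos 1,3,5,7,9,11,13,15): 1⊕1⊕0⊕1⊕0⊕1⊕0⊕1 = 1
s2 (pos 2,3,6,7,10,11,14,15): 1⊕1⊕1⊕1⊕0⊕1⊕1⊕1 = 1
s4 (pos 4,5,6,7,12,13,14,15): 1⊕0⊕1⊕1⊕0⊕0⊕1⊕1 = 1
s8 (pos 8,9,10,11,12,13,14,15): 1⊕0⊕0⊕1⊕0⊕0⊕1⊕1 = 0
Syndrome s8…s1 = 0111 → error at position 7.
Flip position 7: 111101110010011 → 111101010010011
Read data bits from positions 3,5,6,7,9,10,11,12,13,14,15: 10100010011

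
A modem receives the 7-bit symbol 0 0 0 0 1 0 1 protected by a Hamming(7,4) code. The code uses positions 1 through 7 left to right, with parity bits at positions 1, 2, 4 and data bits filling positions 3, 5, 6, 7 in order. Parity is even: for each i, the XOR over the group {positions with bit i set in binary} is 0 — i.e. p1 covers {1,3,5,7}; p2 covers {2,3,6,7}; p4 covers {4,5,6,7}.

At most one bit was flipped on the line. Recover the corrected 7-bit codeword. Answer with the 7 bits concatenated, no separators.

0100101

s1 (pos 1,3,5,7): 0⊕0⊕1⊕1 = 0
s2 (pos 2,3,6,7): 0⊕0⊕0⊕1 = 1
s4 (pos 4,5,6,7): 0⊕1⊕0⊕1 = 0
Syndrome s4…s1 = 010 → error at position 2.
Flip position 2: 0000101 → 0100101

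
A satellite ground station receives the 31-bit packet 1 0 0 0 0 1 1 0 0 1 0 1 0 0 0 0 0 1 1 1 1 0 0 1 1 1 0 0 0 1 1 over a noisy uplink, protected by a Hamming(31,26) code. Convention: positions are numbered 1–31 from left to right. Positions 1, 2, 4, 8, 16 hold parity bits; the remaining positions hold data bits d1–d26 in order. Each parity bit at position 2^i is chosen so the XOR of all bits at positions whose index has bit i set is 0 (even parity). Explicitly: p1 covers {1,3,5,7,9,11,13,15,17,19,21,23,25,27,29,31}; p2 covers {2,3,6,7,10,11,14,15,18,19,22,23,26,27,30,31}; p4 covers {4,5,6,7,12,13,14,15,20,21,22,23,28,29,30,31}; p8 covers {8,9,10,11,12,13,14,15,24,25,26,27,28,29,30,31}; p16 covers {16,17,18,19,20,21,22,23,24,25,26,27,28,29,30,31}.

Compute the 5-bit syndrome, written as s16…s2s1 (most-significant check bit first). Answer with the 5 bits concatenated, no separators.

s1 (pos 1,3,5,7,9,11,13,15,17,19,21,23,25,27,29,31): 1⊕0⊕0⊕1⊕0⊕0⊕0⊕0⊕0⊕1⊕1⊕0⊕1⊕0⊕0⊕1 = 0
s2 (pos 2,3,6,7,10,11,14,15,18,19,22,23,26,27,30,31): 0⊕0⊕1⊕1⊕1⊕0⊕0⊕0⊕1⊕1⊕0⊕0⊕1⊕0⊕1⊕1 = 0
s4 (pos 4,5,6,7,12,13,14,15,20,21,22,23,28,29,30,31): 0⊕0⊕1⊕1⊕1⊕0⊕0⊕0⊕1⊕1⊕0⊕0⊕0⊕0⊕1⊕1 = 1
s8 (pos 8,9,10,11,12,13,14,15,24,25,26,27,28,29,30,31): 0⊕0⊕1⊕0⊕1⊕0⊕0⊕0⊕1⊕1⊕1⊕0⊕0⊕0⊕1⊕1 = 1
s16 (pos 16,17,18,19,20,21,22,23,24,25,26,27,28,29,30,31): 0⊕0⊕1⊕1⊕1⊕1⊕0⊕0⊕1⊕1⊕1⊕0⊕0⊕0⊕1⊕1 = 1
Syndrome s16…s1 = 11100 → error at position 28.

11100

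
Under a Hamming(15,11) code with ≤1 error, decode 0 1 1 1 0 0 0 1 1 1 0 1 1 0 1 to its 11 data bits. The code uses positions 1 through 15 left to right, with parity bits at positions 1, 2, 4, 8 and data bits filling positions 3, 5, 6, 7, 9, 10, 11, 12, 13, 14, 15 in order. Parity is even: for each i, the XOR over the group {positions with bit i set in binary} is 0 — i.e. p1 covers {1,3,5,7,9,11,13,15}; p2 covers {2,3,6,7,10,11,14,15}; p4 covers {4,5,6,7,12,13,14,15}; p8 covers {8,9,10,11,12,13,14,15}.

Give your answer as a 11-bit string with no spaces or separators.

10001101101

s1 (pos 1,3,5,7,9,11,13,15): 0⊕1⊕0⊕0⊕1⊕0⊕1⊕1 = 0
s2 (pos 2,3,6,7,10,11,14,15): 1⊕1⊕0⊕0⊕1⊕0⊕0⊕1 = 0
s4 (pos 4,5,6,7,12,13,14,15): 1⊕0⊕0⊕0⊕1⊕1⊕0⊕1 = 0
s8 (pos 8,9,10,11,12,13,14,15): 1⊕1⊕1⊕0⊕1⊕1⊕0⊕1 = 0
Syndrome s8…s1 = 0000 → no error.
Read data bits from positions 3,5,6,7,9,10,11,12,13,14,15: 10001101101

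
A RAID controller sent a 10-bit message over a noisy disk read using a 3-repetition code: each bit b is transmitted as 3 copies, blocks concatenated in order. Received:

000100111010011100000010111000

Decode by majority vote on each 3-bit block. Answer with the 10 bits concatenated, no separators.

Block 1 (000): 0 ones → 0
Block 2 (100): 1 one → 0
Block 3 (111): 3 ones → 1
Block 4 (010): 1 one → 0
Block 5 (011): 2 ones → 1
Block 6 (100): 1 one → 0
Block 7 (000): 0 ones → 0
Block 8 (010): 1 one → 0
Block 9 (111): 3 ones → 1
Block 10 (000): 0 ones → 0

0010100010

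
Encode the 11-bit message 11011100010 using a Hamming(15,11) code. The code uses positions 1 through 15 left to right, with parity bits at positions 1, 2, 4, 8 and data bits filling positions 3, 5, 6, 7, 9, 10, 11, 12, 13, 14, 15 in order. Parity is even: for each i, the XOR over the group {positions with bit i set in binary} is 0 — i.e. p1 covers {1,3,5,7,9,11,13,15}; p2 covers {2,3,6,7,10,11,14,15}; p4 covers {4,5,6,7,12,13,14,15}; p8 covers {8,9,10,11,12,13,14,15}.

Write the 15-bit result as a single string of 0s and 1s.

001110111100010

Place data at non-parity positions: p1 p2 1 p4 1 0 1 p8 1 1 0 0 0 1 0
p1 (pos 1,3,5,7,9,11,13,15): XOR of data positions = 1⊕1⊕1⊕1⊕0⊕0⊕0 = 0
p2 (pos 2,3,6,7,10,11,14,15): XOR of data positions = 1⊕0⊕1⊕1⊕0⊕1⊕0 = 0
p4 (pos 4,5,6,7,12,13,14,15): XOR of data positions = 1⊕0⊕1⊕0⊕0⊕1⊕0 = 1
p8 (pos 8,9,10,11,12,13,14,15): XOR of data positions = 1⊕1⊕0⊕0⊕0⊕1⊕0 = 1
Codeword: 001110111100010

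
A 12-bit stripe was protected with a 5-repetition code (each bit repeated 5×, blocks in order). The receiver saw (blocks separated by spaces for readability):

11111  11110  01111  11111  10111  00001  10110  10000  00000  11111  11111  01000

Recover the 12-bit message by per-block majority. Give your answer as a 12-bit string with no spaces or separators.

111110100110

Block 1 (11111): 5 ones → 1
Block 2 (11110): 4 ones → 1
Block 3 (01111): 4 ones → 1
Block 4 (11111): 5 ones → 1
Block 5 (10111): 4 ones → 1
Block 6 (00001): 1 one → 0
Block 7 (10110): 3 ones → 1
Block 8 (10000): 1 one → 0
Block 9 (00000): 0 ones → 0
Block 10 (11111): 5 ones → 1
Block 11 (11111): 5 ones → 1
Block 12 (01000): 1 one → 0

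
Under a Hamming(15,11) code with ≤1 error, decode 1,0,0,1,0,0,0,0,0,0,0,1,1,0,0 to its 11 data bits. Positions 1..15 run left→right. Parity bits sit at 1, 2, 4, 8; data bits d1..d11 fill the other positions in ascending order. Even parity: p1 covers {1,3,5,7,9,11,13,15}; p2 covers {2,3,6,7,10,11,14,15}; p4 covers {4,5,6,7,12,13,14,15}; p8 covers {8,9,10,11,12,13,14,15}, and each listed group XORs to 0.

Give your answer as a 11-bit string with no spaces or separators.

s1 (pos 1,3,5,7,9,11,13,15): 1⊕0⊕0⊕0⊕0⊕0⊕1⊕0 = 0
s2 (pos 2,3,6,7,10,11,14,15): 0⊕0⊕0⊕0⊕0⊕0⊕0⊕0 = 0
s4 (pos 4,5,6,7,12,13,14,15): 1⊕0⊕0⊕0⊕1⊕1⊕0⊕0 = 1
s8 (pos 8,9,10,11,12,13,14,15): 0⊕0⊕0⊕0⊕1⊕1⊕0⊕0 = 0
Syndrome s8…s1 = 0100 → error at position 4.
Flip position 4: 100100000001100 → 100000000001100
Read data bits from positions 3,5,6,7,9,10,11,12,13,14,15: 00000001100

00000001100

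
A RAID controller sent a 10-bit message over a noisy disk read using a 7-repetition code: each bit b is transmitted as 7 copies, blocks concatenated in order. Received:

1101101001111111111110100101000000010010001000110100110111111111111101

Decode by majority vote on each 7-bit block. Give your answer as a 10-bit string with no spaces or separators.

1110000111

Block 1 (1101101): 5 ones → 1
Block 2 (0011111): 5 ones → 1
Block 3 (1111111): 7 ones → 1
Block 4 (0100101): 3 ones → 0
Block 5 (0000000): 0 ones → 0
Block 6 (1001000): 2 ones → 0
Block 7 (1000110): 3 ones → 0
Block 8 (1001101): 4 ones → 1
Block 9 (1111111): 7 ones → 1
Block 10 (1111101): 6 ones → 1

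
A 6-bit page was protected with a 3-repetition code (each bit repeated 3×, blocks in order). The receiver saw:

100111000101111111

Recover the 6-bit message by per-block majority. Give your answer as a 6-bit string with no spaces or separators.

Block 1 (100): 1 one → 0
Block 2 (111): 3 ones → 1
Block 3 (000): 0 ones → 0
Block 4 (101): 2 ones → 1
Block 5 (111): 3 ones → 1
Block 6 (111): 3 ones → 1

010111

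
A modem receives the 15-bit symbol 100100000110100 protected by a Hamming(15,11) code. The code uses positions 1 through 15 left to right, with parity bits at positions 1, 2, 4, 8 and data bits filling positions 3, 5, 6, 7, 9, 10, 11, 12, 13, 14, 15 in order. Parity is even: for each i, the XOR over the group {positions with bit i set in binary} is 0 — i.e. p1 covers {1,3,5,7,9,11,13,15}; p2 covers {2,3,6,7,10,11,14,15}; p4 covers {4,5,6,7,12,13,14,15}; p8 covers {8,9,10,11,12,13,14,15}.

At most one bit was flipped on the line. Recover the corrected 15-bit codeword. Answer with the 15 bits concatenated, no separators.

100100001110100

s1 (pos 1,3,5,7,9,11,13,15): 1⊕0⊕0⊕0⊕0⊕1⊕1⊕0 = 1
s2 (pos 2,3,6,7,10,11,14,15): 0⊕0⊕0⊕0⊕1⊕1⊕0⊕0 = 0
s4 (pos 4,5,6,7,12,13,14,15): 1⊕0⊕0⊕0⊕0⊕1⊕0⊕0 = 0
s8 (pos 8,9,10,11,12,13,14,15): 0⊕0⊕1⊕1⊕0⊕1⊕0⊕0 = 1
Syndrome s8…s1 = 1001 → error at position 9.
Flip position 9: 100100000110100 → 100100001110100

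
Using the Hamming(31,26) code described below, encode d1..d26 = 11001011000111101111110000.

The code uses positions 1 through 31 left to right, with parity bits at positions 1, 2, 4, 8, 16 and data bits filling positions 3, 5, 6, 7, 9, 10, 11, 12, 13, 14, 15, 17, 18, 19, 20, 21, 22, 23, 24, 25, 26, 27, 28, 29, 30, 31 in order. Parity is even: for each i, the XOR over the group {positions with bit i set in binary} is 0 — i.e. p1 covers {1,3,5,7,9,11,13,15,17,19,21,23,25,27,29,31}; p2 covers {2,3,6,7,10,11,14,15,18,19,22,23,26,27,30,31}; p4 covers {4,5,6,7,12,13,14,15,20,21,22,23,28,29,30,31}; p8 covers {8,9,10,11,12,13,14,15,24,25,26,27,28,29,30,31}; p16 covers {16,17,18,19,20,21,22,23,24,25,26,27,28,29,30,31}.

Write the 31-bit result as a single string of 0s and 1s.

1011100110110000111101111110000

Place data at non-parity positions: p1 p2 1 p4 1 0 0 p8 1 0 1 1 0 0 0 p16 1 1 1 1 0 1 1 1 1 1 1 0 0 0 0
p1 (pos 1,3,5,7,9,11,13,15,17,19,21,23,25,27,29,31): XOR of data positions = 1⊕1⊕0⊕1⊕1⊕0⊕0⊕1⊕1⊕0⊕1⊕1⊕1⊕0⊕0 = 1
p2 (pos 2,3,6,7,10,11,14,15,18,19,22,23,26,27,30,31): XOR of data positions = 1⊕0⊕0⊕0⊕1⊕0⊕0⊕1⊕1⊕1⊕1⊕1⊕1⊕0⊕0 = 0
p4 (pos 4,5,6,7,12,13,14,15,20,21,22,23,28,29,30,31): XOR of data positions = 1⊕0⊕0⊕1⊕0⊕0⊕0⊕1⊕0⊕1⊕1⊕0⊕0⊕0⊕0 = 1
p8 (pos 8,9,10,11,12,13,14,15,24,25,26,27,28,29,30,31): XOR of data positions = 1⊕0⊕1⊕1⊕0⊕0⊕0⊕1⊕1⊕1⊕1⊕0⊕0⊕0⊕0 = 1
p16 (pos 16,17,18,19,20,21,22,23,24,25,26,27,28,29,30,31): XOR of data positions = 1⊕1⊕1⊕1⊕0⊕1⊕1⊕1⊕1⊕1⊕1⊕0⊕0⊕0⊕0 = 0
Codeword: 1011100110110000111101111110000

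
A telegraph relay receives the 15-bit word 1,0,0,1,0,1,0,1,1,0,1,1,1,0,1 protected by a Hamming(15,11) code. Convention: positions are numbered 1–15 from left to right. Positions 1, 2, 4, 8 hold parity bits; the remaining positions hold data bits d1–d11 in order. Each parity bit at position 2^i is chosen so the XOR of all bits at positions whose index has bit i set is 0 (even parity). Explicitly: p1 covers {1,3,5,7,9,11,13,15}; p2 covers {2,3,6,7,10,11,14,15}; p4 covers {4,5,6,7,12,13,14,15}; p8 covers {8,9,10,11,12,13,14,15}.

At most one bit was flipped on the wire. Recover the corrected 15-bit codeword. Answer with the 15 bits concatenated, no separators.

s1 (pos 1,3,5,7,9,11,13,15): 1⊕0⊕0⊕0⊕1⊕1⊕1⊕1 = 1
s2 (pos 2,3,6,7,10,11,14,15): 0⊕0⊕1⊕0⊕0⊕1⊕0⊕1 = 1
s4 (pos 4,5,6,7,12,13,14,15): 1⊕0⊕1⊕0⊕1⊕1⊕0⊕1 = 1
s8 (pos 8,9,10,11,12,13,14,15): 1⊕1⊕0⊕1⊕1⊕1⊕0⊕1 = 0
Syndrome s8…s1 = 0111 → error at position 7.
Flip position 7: 100101011011101 → 100101111011101

100101111011101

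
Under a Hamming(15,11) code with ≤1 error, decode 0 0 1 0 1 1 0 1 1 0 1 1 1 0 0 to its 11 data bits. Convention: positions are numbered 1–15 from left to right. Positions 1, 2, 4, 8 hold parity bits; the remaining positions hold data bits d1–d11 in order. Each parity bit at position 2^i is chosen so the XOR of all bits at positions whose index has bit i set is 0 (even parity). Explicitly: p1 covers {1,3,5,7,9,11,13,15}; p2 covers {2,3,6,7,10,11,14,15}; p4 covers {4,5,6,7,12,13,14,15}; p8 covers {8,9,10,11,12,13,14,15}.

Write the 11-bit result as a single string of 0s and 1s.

s1 (pos 1,3,5,7,9,11,13,15): 0⊕1⊕1⊕0⊕1⊕1⊕1⊕0 = 1
s2 (pos 2,3,6,7,10,11,14,15): 0⊕1⊕1⊕0⊕0⊕1⊕0⊕0 = 1
s4 (pos 4,5,6,7,12,13,14,15): 0⊕1⊕1⊕0⊕1⊕1⊕0⊕0 = 0
s8 (pos 8,9,10,11,12,13,14,15): 1⊕1⊕0⊕1⊕1⊕1⊕0⊕0 = 1
Syndrome s8…s1 = 1011 → error at position 11.
Flip position 11: 001011011011100 → 001011011001100
Read data bits from positions 3,5,6,7,9,10,11,12,13,14,15: 11101001100

11101001100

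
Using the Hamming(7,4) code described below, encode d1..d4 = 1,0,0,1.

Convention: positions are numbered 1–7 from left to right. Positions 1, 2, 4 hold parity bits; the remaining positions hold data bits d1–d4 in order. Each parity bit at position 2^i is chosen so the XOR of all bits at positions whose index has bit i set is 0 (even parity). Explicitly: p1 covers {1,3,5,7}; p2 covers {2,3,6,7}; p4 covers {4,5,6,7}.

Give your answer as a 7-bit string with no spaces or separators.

Place data at non-parity positions: p1 p2 1 p4 0 0 1
p1 (pos 1,3,5,7): XOR of data positions = 1⊕0⊕1 = 0
p2 (pos 2,3,6,7): XOR of data positions = 1⊕0⊕1 = 0
p4 (pos 4,5,6,7): XOR of data positions = 0⊕0⊕1 = 1
Codeword: 0011001

0011001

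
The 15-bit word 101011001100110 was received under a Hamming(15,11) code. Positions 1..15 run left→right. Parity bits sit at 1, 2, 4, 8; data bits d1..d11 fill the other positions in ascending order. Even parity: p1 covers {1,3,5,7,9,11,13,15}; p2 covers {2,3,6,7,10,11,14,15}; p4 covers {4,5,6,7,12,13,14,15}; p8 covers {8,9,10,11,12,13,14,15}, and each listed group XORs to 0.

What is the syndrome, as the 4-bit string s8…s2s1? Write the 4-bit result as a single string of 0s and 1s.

0001

s1 (pos 1,3,5,7,9,11,13,15): 1⊕1⊕1⊕0⊕1⊕0⊕1⊕0 = 1
s2 (pos 2,3,6,7,10,11,14,15): 0⊕1⊕1⊕0⊕1⊕0⊕1⊕0 = 0
s4 (pos 4,5,6,7,12,13,14,15): 0⊕1⊕1⊕0⊕0⊕1⊕1⊕0 = 0
s8 (pos 8,9,10,11,12,13,14,15): 0⊕1⊕1⊕0⊕0⊕1⊕1⊕0 = 0
Syndrome s8…s1 = 0001 → error at position 1.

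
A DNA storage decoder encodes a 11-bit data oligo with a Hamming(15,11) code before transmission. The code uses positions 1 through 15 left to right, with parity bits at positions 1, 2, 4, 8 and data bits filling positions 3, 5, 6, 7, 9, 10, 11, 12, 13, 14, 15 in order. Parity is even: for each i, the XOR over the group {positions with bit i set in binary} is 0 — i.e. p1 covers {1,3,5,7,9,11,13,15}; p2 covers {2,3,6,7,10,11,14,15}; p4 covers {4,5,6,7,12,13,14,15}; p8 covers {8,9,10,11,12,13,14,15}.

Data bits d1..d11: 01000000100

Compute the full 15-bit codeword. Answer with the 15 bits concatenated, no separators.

Place data at non-parity positions: p1 p2 0 p4 1 0 0 p8 0 0 0 0 1 0 0
p1 (pos 1,3,5,7,9,11,13,15): XOR of data positions = 0⊕1⊕0⊕0⊕0⊕1⊕0 = 0
p2 (pos 2,3,6,7,10,11,14,15): XOR of data positions = 0⊕0⊕0⊕0⊕0⊕0⊕0 = 0
p4 (pos 4,5,6,7,12,13,14,15): XOR of data positions = 1⊕0⊕0⊕0⊕1⊕0⊕0 = 0
p8 (pos 8,9,10,11,12,13,14,15): XOR of data positions = 0⊕0⊕0⊕0⊕1⊕0⊕0 = 1
Codeword: 000010010000100

000010010000100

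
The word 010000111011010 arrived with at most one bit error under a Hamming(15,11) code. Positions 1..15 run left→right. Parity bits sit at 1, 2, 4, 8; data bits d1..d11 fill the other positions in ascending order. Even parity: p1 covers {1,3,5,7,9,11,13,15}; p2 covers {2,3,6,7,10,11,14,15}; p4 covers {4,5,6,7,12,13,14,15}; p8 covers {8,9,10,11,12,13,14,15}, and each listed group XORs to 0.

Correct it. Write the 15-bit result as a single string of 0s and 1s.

s1 (pos 1,3,5,7,9,11,13,15): 0⊕0⊕0⊕1⊕1⊕1⊕0⊕0 = 1
s2 (pos 2,3,6,7,10,11,14,15): 1⊕0⊕0⊕1⊕0⊕1⊕1⊕0 = 0
s4 (pos 4,5,6,7,12,13,14,15): 0⊕0⊕0⊕1⊕1⊕0⊕1⊕0 = 1
s8 (pos 8,9,10,11,12,13,14,15): 1⊕1⊕0⊕1⊕1⊕0⊕1⊕0 = 1
Syndrome s8…s1 = 1101 → error at position 13.
Flip position 13: 010000111011010 → 010000111011110

010000111011110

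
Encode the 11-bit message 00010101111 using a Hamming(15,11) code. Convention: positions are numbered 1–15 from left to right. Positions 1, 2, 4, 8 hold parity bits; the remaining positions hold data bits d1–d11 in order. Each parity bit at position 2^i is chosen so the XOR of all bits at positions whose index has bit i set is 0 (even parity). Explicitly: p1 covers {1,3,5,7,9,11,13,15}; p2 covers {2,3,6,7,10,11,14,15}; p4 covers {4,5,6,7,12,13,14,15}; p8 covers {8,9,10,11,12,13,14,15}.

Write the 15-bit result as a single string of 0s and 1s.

100100110101111

Place data at non-parity positions: p1 p2 0 p4 0 0 1 p8 0 1 0 1 1 1 1
p1 (pos 1,3,5,7,9,11,13,15): XOR of data positions = 0⊕0⊕1⊕0⊕0⊕1⊕1 = 1
p2 (pos 2,3,6,7,10,11,14,15): XOR of data positions = 0⊕0⊕1⊕1⊕0⊕1⊕1 = 0
p4 (pos 4,5,6,7,12,13,14,15): XOR of data positions = 0⊕0⊕1⊕1⊕1⊕1⊕1 = 1
p8 (pos 8,9,10,11,12,13,14,15): XOR of data positions = 0⊕1⊕0⊕1⊕1⊕1⊕1 = 1
Codeword: 100100110101111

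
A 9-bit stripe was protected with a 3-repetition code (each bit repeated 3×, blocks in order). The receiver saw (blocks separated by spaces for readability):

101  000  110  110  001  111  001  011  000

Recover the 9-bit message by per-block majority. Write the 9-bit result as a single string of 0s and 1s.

101101010

Block 1 (101): 2 ones → 1
Block 2 (000): 0 ones → 0
Block 3 (110): 2 ones → 1
Block 4 (110): 2 ones → 1
Block 5 (001): 1 one → 0
Block 6 (111): 3 ones → 1
Block 7 (001): 1 one → 0
Block 8 (011): 2 ones → 1
Block 9 (000): 0 ones → 0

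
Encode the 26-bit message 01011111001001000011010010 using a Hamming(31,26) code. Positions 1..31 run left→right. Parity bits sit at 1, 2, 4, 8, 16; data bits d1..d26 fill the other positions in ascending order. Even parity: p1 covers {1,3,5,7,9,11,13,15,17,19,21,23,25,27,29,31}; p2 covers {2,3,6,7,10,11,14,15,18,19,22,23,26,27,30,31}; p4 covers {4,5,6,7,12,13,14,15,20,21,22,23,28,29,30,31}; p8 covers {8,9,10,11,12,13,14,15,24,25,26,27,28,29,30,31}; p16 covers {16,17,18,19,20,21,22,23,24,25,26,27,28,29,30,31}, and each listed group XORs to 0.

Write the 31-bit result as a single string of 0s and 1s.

Place data at non-parity positions: p1 p2 0 p4 1 0 1 p8 1 1 1 1 0 0 1 p16 0 0 1 0 0 0 0 1 1 0 1 0 0 1 0
p1 (pos 1,3,5,7,9,11,13,15,17,19,21,23,25,27,29,31): XOR of data positions = 0⊕1⊕1⊕1⊕1⊕0⊕1⊕0⊕1⊕0⊕0⊕1⊕1⊕0⊕0 = 0
p2 (pos 2,3,6,7,10,11,14,15,18,19,22,23,26,27,30,31): XOR of data positions = 0⊕0⊕1⊕1⊕1⊕0⊕1⊕0⊕1⊕0⊕0⊕0⊕1⊕1⊕0 = 1
p4 (pos 4,5,6,7,12,13,14,15,20,21,22,23,28,29,30,31): XOR of data positions = 1⊕0⊕1⊕1⊕0⊕0⊕1⊕0⊕0⊕0⊕0⊕0⊕0⊕1⊕0 = 1
p8 (pos 8,9,10,11,12,13,14,15,24,25,26,27,28,29,30,31): XOR of data positions = 1⊕1⊕1⊕1⊕0⊕0⊕1⊕1⊕1⊕0⊕1⊕0⊕0⊕1⊕0 = 1
p16 (pos 16,17,18,19,20,21,22,23,24,25,26,27,28,29,30,31): XOR of data positions = 0⊕0⊕1⊕0⊕0⊕0⊕0⊕1⊕1⊕0⊕1⊕0⊕0⊕1⊕0 = 1
Codeword: 0101101111110011001000011010010

0101101111110011001000011010010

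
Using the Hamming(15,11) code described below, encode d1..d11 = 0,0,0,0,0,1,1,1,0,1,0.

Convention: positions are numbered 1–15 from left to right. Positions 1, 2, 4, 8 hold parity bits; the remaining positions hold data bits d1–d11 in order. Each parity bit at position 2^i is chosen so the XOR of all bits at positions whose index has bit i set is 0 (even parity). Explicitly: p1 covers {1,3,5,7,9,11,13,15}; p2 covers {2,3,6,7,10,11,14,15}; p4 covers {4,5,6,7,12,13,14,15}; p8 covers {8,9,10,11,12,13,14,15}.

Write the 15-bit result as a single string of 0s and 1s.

110000000111010

Place data at non-parity positions: p1 p2 0 p4 0 0 0 p8 0 1 1 1 0 1 0
p1 (pos 1,3,5,7,9,11,13,15): XOR of data positions = 0⊕0⊕0⊕0⊕1⊕0⊕0 = 1
p2 (pos 2,3,6,7,10,11,14,15): XOR of data positions = 0⊕0⊕0⊕1⊕1⊕1⊕0 = 1
p4 (pos 4,5,6,7,12,13,14,15): XOR of data positions = 0⊕0⊕0⊕1⊕0⊕1⊕0 = 0
p8 (pos 8,9,10,11,12,13,14,15): XOR of data positions = 0⊕1⊕1⊕1⊕0⊕1⊕0 = 0
Codeword: 110000000111010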